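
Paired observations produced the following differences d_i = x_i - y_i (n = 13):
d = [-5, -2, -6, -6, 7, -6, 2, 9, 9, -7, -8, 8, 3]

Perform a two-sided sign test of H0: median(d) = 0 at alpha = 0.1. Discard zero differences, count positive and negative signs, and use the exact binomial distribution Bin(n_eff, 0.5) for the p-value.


Step 1: Discard zero differences. Original n = 13; n_eff = number of nonzero differences = 13.
Nonzero differences (with sign): -5, -2, -6, -6, +7, -6, +2, +9, +9, -7, -8, +8, +3
Step 2: Count signs: positive = 6, negative = 7.
Step 3: Under H0: P(positive) = 0.5, so the number of positives S ~ Bin(13, 0.5).
Step 4: Two-sided exact p-value = sum of Bin(13,0.5) probabilities at or below the observed probability = 1.000000.
Step 5: alpha = 0.1. fail to reject H0.

n_eff = 13, pos = 6, neg = 7, p = 1.000000, fail to reject H0.


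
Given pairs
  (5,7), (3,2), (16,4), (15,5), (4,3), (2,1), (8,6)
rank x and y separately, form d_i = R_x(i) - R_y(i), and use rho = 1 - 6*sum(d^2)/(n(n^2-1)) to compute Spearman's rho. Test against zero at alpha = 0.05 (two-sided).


Step 1: Rank x and y separately (midranks; no ties here).
rank(x): 5->4, 3->2, 16->7, 15->6, 4->3, 2->1, 8->5
rank(y): 7->7, 2->2, 4->4, 5->5, 3->3, 1->1, 6->6
Step 2: d_i = R_x(i) - R_y(i); compute d_i^2.
  (4-7)^2=9, (2-2)^2=0, (7-4)^2=9, (6-5)^2=1, (3-3)^2=0, (1-1)^2=0, (5-6)^2=1
sum(d^2) = 20.
Step 3: rho = 1 - 6*20 / (7*(7^2 - 1)) = 1 - 120/336 = 0.642857.
Step 4: Under H0, t = rho * sqrt((n-2)/(1-rho^2)) = 1.8766 ~ t(5).
Step 5: Two-sided p-value from the t-distribution with 5 df = 0.119392.
Step 6: alpha = 0.05. fail to reject H0.

rho = 0.6429, p = 0.119392, fail to reject H0 at alpha = 0.05.


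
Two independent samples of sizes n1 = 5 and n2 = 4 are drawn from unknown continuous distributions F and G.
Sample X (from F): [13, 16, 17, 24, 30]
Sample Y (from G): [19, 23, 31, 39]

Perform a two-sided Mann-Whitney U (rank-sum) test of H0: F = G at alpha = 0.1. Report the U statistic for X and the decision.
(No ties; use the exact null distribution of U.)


Step 1: Combine and sort all 9 observations; assign midranks.
sorted (value, group): (13,X), (16,X), (17,X), (19,Y), (23,Y), (24,X), (30,X), (31,Y), (39,Y)
ranks: 13->1, 16->2, 17->3, 19->4, 23->5, 24->6, 30->7, 31->8, 39->9
Step 2: Rank sum for X: R1 = 1 + 2 + 3 + 6 + 7 = 19.
Step 3: U_X = R1 - n1(n1+1)/2 = 19 - 5*6/2 = 19 - 15 = 4.
       U_Y = n1*n2 - U_X = 20 - 4 = 16.
Step 4: No ties, so the exact null distribution of U (based on enumerating the C(9,5) = 126 equally likely rank assignments) gives the two-sided p-value.
Step 5: p-value = 0.190476; compare to alpha = 0.1. fail to reject H0.

U_X = 4, p = 0.190476, fail to reject H0 at alpha = 0.1.


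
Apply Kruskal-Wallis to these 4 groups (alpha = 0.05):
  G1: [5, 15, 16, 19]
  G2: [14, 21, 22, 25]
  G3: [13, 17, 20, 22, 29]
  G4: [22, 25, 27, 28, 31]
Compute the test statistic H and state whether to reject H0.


Step 1: Combine all N = 18 observations and assign midranks.
sorted (value, group, rank): (5,G1,1), (13,G3,2), (14,G2,3), (15,G1,4), (16,G1,5), (17,G3,6), (19,G1,7), (20,G3,8), (21,G2,9), (22,G2,11), (22,G3,11), (22,G4,11), (25,G2,13.5), (25,G4,13.5), (27,G4,15), (28,G4,16), (29,G3,17), (31,G4,18)
Step 2: Sum ranks within each group.
R_1 = 17 (n_1 = 4)
R_2 = 36.5 (n_2 = 4)
R_3 = 44 (n_3 = 5)
R_4 = 73.5 (n_4 = 5)
Step 3: H = 12/(N(N+1)) * sum(R_i^2/n_i) - 3(N+1)
     = 12/(18*19) * (17^2/4 + 36.5^2/4 + 44^2/5 + 73.5^2/5) - 3*19
     = 0.035088 * 1872.96 - 57
     = 8.717982.
Step 4: Ties present; correction factor C = 1 - 30/(18^3 - 18) = 0.994840. Corrected H = 8.717982 / 0.994840 = 8.763200.
Step 5: Under H0, H ~ chi^2(3); p-value = 0.032611.
Step 6: alpha = 0.05. reject H0.

H = 8.7632, df = 3, p = 0.032611, reject H0.


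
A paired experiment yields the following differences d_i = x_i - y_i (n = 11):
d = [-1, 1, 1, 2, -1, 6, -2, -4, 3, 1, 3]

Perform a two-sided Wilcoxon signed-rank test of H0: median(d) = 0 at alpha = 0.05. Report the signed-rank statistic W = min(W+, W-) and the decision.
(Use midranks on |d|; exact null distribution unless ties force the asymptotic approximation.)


Step 1: Drop any zero differences (none here) and take |d_i|.
|d| = [1, 1, 1, 2, 1, 6, 2, 4, 3, 1, 3]
Step 2: Midrank |d_i| (ties get averaged ranks).
ranks: |1|->3, |1|->3, |1|->3, |2|->6.5, |1|->3, |6|->11, |2|->6.5, |4|->10, |3|->8.5, |1|->3, |3|->8.5
Step 3: Attach original signs; sum ranks with positive sign and with negative sign.
W+ = 3 + 3 + 6.5 + 11 + 8.5 + 3 + 8.5 = 43.5
W- = 3 + 3 + 6.5 + 10 = 22.5
(Check: W+ + W- = 66 should equal n(n+1)/2 = 66.)
Step 4: Test statistic W = min(W+, W-) = 22.5.
Step 5: Ties in |d|, so use the tie-corrected normal approximation.
        E[W] = n(n+1)/4 = 11*12/4 = 33.
        Tie groups: |d|=1 (t=5), |d|=2 (t=2), |d|=3 (t=2); sum(t^3 - t) = 132.
        Var[W] = n(n+1)(2n+1)/24 - sum(t^3-t)/48 = 3036/24 - 132/48 = 123.75.
        z = (W - E[W]) / sqrt(Var[W]) = (22.5 - 33) / 11.1243 = -0.9439.
        Two-sided p = 2*Phi(z) = 0.345231.
Step 6: alpha = 0.05. fail to reject H0.

W+ = 43.5, W- = 22.5, W = min = 22.5, p = 0.345231, fail to reject H0.


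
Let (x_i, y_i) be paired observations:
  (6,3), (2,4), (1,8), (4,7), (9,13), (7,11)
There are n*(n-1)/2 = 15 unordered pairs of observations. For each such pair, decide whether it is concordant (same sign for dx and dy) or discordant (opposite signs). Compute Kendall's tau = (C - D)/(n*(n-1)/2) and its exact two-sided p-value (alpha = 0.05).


Step 1: Enumerate the 15 unordered pairs (i,j) with i<j and classify each by sign(x_j-x_i) * sign(y_j-y_i).
  (1,2):dx=-4,dy=+1->D; (1,3):dx=-5,dy=+5->D; (1,4):dx=-2,dy=+4->D; (1,5):dx=+3,dy=+10->C
  (1,6):dx=+1,dy=+8->C; (2,3):dx=-1,dy=+4->D; (2,4):dx=+2,dy=+3->C; (2,5):dx=+7,dy=+9->C
  (2,6):dx=+5,dy=+7->C; (3,4):dx=+3,dy=-1->D; (3,5):dx=+8,dy=+5->C; (3,6):dx=+6,dy=+3->C
  (4,5):dx=+5,dy=+6->C; (4,6):dx=+3,dy=+4->C; (5,6):dx=-2,dy=-2->C
Step 2: C = 10, D = 5, total pairs = 15.
Step 3: tau = (C - D)/(n(n-1)/2) = (10 - 5)/15 = 0.333333.
Step 4: Exact two-sided p-value (enumerate n! = 720 permutations of y under H0): p = 0.469444.
Step 5: alpha = 0.05. fail to reject H0.

tau_b = 0.3333 (C=10, D=5), p = 0.469444, fail to reject H0.


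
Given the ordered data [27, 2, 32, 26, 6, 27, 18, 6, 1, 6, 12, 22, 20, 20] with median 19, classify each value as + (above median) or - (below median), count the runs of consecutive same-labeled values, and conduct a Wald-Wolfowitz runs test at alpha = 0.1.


Step 1: Compute median = 19; label A = above, B = below.
Labels in order: ABAABABBBBBAAA  (n_A = 7, n_B = 7)
Step 2: Count runs R = 7.
Step 3: Under H0 (random ordering), E[R] = 2*n_A*n_B/(n_A+n_B) + 1 = 2*7*7/14 + 1 = 8.0000.
        Var[R] = 2*n_A*n_B*(2*n_A*n_B - n_A - n_B) / ((n_A+n_B)^2 * (n_A+n_B-1)) = 8232/2548 = 3.2308.
        SD[R] = 1.7974.
Step 4: Continuity-corrected z = (R + 0.5 - E[R]) / SD[R] = (7 + 0.5 - 8.0000) / 1.7974 = -0.2782.
Step 5: Two-sided p-value via normal approximation = 2*(1 - Phi(|z|)) = 0.780879.
Step 6: alpha = 0.1. fail to reject H0.

R = 7, z = -0.2782, p = 0.780879, fail to reject H0.


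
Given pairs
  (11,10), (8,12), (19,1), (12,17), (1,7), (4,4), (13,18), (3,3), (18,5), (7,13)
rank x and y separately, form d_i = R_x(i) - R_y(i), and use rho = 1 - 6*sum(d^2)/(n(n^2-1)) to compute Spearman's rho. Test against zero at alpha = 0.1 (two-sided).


Step 1: Rank x and y separately (midranks; no ties here).
rank(x): 11->6, 8->5, 19->10, 12->7, 1->1, 4->3, 13->8, 3->2, 18->9, 7->4
rank(y): 10->6, 12->7, 1->1, 17->9, 7->5, 4->3, 18->10, 3->2, 5->4, 13->8
Step 2: d_i = R_x(i) - R_y(i); compute d_i^2.
  (6-6)^2=0, (5-7)^2=4, (10-1)^2=81, (7-9)^2=4, (1-5)^2=16, (3-3)^2=0, (8-10)^2=4, (2-2)^2=0, (9-4)^2=25, (4-8)^2=16
sum(d^2) = 150.
Step 3: rho = 1 - 6*150 / (10*(10^2 - 1)) = 1 - 900/990 = 0.090909.
Step 4: Under H0, t = rho * sqrt((n-2)/(1-rho^2)) = 0.2582 ~ t(8).
Step 5: Two-sided p-value from the t-distribution with 8 df = 0.802772.
Step 6: alpha = 0.1. fail to reject H0.

rho = 0.0909, p = 0.802772, fail to reject H0 at alpha = 0.1.


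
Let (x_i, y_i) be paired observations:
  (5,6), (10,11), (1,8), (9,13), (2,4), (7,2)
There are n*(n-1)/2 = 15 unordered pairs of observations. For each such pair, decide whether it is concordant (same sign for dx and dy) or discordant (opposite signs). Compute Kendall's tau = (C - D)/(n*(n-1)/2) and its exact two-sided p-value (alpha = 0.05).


Step 1: Enumerate the 15 unordered pairs (i,j) with i<j and classify each by sign(x_j-x_i) * sign(y_j-y_i).
  (1,2):dx=+5,dy=+5->C; (1,3):dx=-4,dy=+2->D; (1,4):dx=+4,dy=+7->C; (1,5):dx=-3,dy=-2->C
  (1,6):dx=+2,dy=-4->D; (2,3):dx=-9,dy=-3->C; (2,4):dx=-1,dy=+2->D; (2,5):dx=-8,dy=-7->C
  (2,6):dx=-3,dy=-9->C; (3,4):dx=+8,dy=+5->C; (3,5):dx=+1,dy=-4->D; (3,6):dx=+6,dy=-6->D
  (4,5):dx=-7,dy=-9->C; (4,6):dx=-2,dy=-11->C; (5,6):dx=+5,dy=-2->D
Step 2: C = 9, D = 6, total pairs = 15.
Step 3: tau = (C - D)/(n(n-1)/2) = (9 - 6)/15 = 0.200000.
Step 4: Exact two-sided p-value (enumerate n! = 720 permutations of y under H0): p = 0.719444.
Step 5: alpha = 0.05. fail to reject H0.

tau_b = 0.2000 (C=9, D=6), p = 0.719444, fail to reject H0.


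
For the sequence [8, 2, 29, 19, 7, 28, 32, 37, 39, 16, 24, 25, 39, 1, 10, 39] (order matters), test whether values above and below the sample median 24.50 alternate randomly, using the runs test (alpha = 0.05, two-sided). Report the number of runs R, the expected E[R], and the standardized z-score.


Step 1: Compute median = 24.50; label A = above, B = below.
Labels in order: BBABBAAAABBAABBA  (n_A = 8, n_B = 8)
Step 2: Count runs R = 8.
Step 3: Under H0 (random ordering), E[R] = 2*n_A*n_B/(n_A+n_B) + 1 = 2*8*8/16 + 1 = 9.0000.
        Var[R] = 2*n_A*n_B*(2*n_A*n_B - n_A - n_B) / ((n_A+n_B)^2 * (n_A+n_B-1)) = 14336/3840 = 3.7333.
        SD[R] = 1.9322.
Step 4: Continuity-corrected z = (R + 0.5 - E[R]) / SD[R] = (8 + 0.5 - 9.0000) / 1.9322 = -0.2588.
Step 5: Two-sided p-value via normal approximation = 2*(1 - Phi(|z|)) = 0.795809.
Step 6: alpha = 0.05. fail to reject H0.

R = 8, z = -0.2588, p = 0.795809, fail to reject H0.


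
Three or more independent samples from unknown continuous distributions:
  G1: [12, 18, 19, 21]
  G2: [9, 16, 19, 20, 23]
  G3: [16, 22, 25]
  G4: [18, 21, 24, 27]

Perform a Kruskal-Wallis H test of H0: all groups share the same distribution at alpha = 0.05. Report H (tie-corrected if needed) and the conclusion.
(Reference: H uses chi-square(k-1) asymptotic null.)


Step 1: Combine all N = 16 observations and assign midranks.
sorted (value, group, rank): (9,G2,1), (12,G1,2), (16,G2,3.5), (16,G3,3.5), (18,G1,5.5), (18,G4,5.5), (19,G1,7.5), (19,G2,7.5), (20,G2,9), (21,G1,10.5), (21,G4,10.5), (22,G3,12), (23,G2,13), (24,G4,14), (25,G3,15), (27,G4,16)
Step 2: Sum ranks within each group.
R_1 = 25.5 (n_1 = 4)
R_2 = 34 (n_2 = 5)
R_3 = 30.5 (n_3 = 3)
R_4 = 46 (n_4 = 4)
Step 3: H = 12/(N(N+1)) * sum(R_i^2/n_i) - 3(N+1)
     = 12/(16*17) * (25.5^2/4 + 34^2/5 + 30.5^2/3 + 46^2/4) - 3*17
     = 0.044118 * 1232.85 - 51
     = 3.390257.
Step 4: Ties present; correction factor C = 1 - 24/(16^3 - 16) = 0.994118. Corrected H = 3.390257 / 0.994118 = 3.410318.
Step 5: Under H0, H ~ chi^2(3); p-value = 0.332581.
Step 6: alpha = 0.05. fail to reject H0.

H = 3.4103, df = 3, p = 0.332581, fail to reject H0.


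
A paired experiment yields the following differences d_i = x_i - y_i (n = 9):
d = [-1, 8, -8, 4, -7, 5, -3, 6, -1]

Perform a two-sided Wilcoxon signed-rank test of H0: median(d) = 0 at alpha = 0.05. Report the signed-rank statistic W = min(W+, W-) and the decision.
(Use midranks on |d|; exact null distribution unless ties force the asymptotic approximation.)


Step 1: Drop any zero differences (none here) and take |d_i|.
|d| = [1, 8, 8, 4, 7, 5, 3, 6, 1]
Step 2: Midrank |d_i| (ties get averaged ranks).
ranks: |1|->1.5, |8|->8.5, |8|->8.5, |4|->4, |7|->7, |5|->5, |3|->3, |6|->6, |1|->1.5
Step 3: Attach original signs; sum ranks with positive sign and with negative sign.
W+ = 8.5 + 4 + 5 + 6 = 23.5
W- = 1.5 + 8.5 + 7 + 3 + 1.5 = 21.5
(Check: W+ + W- = 45 should equal n(n+1)/2 = 45.)
Step 4: Test statistic W = min(W+, W-) = 21.5.
Step 5: Ties in |d|, so use the tie-corrected normal approximation.
        E[W] = n(n+1)/4 = 9*10/4 = 22.5.
        Tie groups: |d|=1 (t=2), |d|=8 (t=2); sum(t^3 - t) = 12.
        Var[W] = n(n+1)(2n+1)/24 - sum(t^3-t)/48 = 1710/24 - 12/48 = 71.
        z = (W - E[W]) / sqrt(Var[W]) = (21.5 - 22.5) / 8.4261 = -0.1187.
        Two-sided p = 2*Phi(z) = 0.905530.
Step 6: alpha = 0.05. fail to reject H0.

W+ = 23.5, W- = 21.5, W = min = 21.5, p = 0.905530, fail to reject H0.


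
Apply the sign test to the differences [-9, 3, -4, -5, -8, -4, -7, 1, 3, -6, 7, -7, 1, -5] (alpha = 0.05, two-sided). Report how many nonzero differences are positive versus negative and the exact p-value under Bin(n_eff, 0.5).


Step 1: Discard zero differences. Original n = 14; n_eff = number of nonzero differences = 14.
Nonzero differences (with sign): -9, +3, -4, -5, -8, -4, -7, +1, +3, -6, +7, -7, +1, -5
Step 2: Count signs: positive = 5, negative = 9.
Step 3: Under H0: P(positive) = 0.5, so the number of positives S ~ Bin(14, 0.5).
Step 4: Two-sided exact p-value = sum of Bin(14,0.5) probabilities at or below the observed probability = 0.423950.
Step 5: alpha = 0.05. fail to reject H0.

n_eff = 14, pos = 5, neg = 9, p = 0.423950, fail to reject H0.


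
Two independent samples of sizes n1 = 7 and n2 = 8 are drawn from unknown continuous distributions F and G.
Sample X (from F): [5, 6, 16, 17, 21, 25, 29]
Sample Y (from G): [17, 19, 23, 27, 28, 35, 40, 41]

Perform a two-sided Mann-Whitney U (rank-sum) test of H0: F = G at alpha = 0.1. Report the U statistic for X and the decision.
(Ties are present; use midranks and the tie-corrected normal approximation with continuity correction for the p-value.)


Step 1: Combine and sort all 15 observations; assign midranks.
sorted (value, group): (5,X), (6,X), (16,X), (17,X), (17,Y), (19,Y), (21,X), (23,Y), (25,X), (27,Y), (28,Y), (29,X), (35,Y), (40,Y), (41,Y)
ranks: 5->1, 6->2, 16->3, 17->4.5, 17->4.5, 19->6, 21->7, 23->8, 25->9, 27->10, 28->11, 29->12, 35->13, 40->14, 41->15
Step 2: Rank sum for X: R1 = 1 + 2 + 3 + 4.5 + 7 + 9 + 12 = 38.5.
Step 3: U_X = R1 - n1(n1+1)/2 = 38.5 - 7*8/2 = 38.5 - 28 = 10.5.
       U_Y = n1*n2 - U_X = 56 - 10.5 = 45.5.
Step 4: Ties are present, so use the tie-corrected normal approximation (with continuity correction) for the p-value.
Step 5: p-value = 0.048939; compare to alpha = 0.1. reject H0.

U_X = 10.5, p = 0.048939, reject H0 at alpha = 0.1.


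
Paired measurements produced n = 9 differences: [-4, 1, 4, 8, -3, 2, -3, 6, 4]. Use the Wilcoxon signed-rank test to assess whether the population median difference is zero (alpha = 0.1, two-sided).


Step 1: Drop any zero differences (none here) and take |d_i|.
|d| = [4, 1, 4, 8, 3, 2, 3, 6, 4]
Step 2: Midrank |d_i| (ties get averaged ranks).
ranks: |4|->6, |1|->1, |4|->6, |8|->9, |3|->3.5, |2|->2, |3|->3.5, |6|->8, |4|->6
Step 3: Attach original signs; sum ranks with positive sign and with negative sign.
W+ = 1 + 6 + 9 + 2 + 8 + 6 = 32
W- = 6 + 3.5 + 3.5 = 13
(Check: W+ + W- = 45 should equal n(n+1)/2 = 45.)
Step 4: Test statistic W = min(W+, W-) = 13.
Step 5: Ties in |d|, so use the tie-corrected normal approximation.
        E[W] = n(n+1)/4 = 9*10/4 = 22.5.
        Tie groups: |d|=3 (t=2), |d|=4 (t=3); sum(t^3 - t) = 30.
        Var[W] = n(n+1)(2n+1)/24 - sum(t^3-t)/48 = 1710/24 - 30/48 = 70.625.
        z = (W - E[W]) / sqrt(Var[W]) = (13 - 22.5) / 8.4039 = -1.1304.
        Two-sided p = 2*Phi(z) = 0.258294.
Step 6: alpha = 0.1. fail to reject H0.

W+ = 32, W- = 13, W = min = 13, p = 0.258294, fail to reject H0.


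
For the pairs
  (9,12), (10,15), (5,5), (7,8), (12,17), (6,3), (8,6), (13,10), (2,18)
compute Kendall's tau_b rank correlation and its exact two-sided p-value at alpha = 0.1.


Step 1: Enumerate the 36 unordered pairs (i,j) with i<j and classify each by sign(x_j-x_i) * sign(y_j-y_i).
  (1,2):dx=+1,dy=+3->C; (1,3):dx=-4,dy=-7->C; (1,4):dx=-2,dy=-4->C; (1,5):dx=+3,dy=+5->C
  (1,6):dx=-3,dy=-9->C; (1,7):dx=-1,dy=-6->C; (1,8):dx=+4,dy=-2->D; (1,9):dx=-7,dy=+6->D
  (2,3):dx=-5,dy=-10->C; (2,4):dx=-3,dy=-7->C; (2,5):dx=+2,dy=+2->C; (2,6):dx=-4,dy=-12->C
  (2,7):dx=-2,dy=-9->C; (2,8):dx=+3,dy=-5->D; (2,9):dx=-8,dy=+3->D; (3,4):dx=+2,dy=+3->C
  (3,5):dx=+7,dy=+12->C; (3,6):dx=+1,dy=-2->D; (3,7):dx=+3,dy=+1->C; (3,8):dx=+8,dy=+5->C
  (3,9):dx=-3,dy=+13->D; (4,5):dx=+5,dy=+9->C; (4,6):dx=-1,dy=-5->C; (4,7):dx=+1,dy=-2->D
  (4,8):dx=+6,dy=+2->C; (4,9):dx=-5,dy=+10->D; (5,6):dx=-6,dy=-14->C; (5,7):dx=-4,dy=-11->C
  (5,8):dx=+1,dy=-7->D; (5,9):dx=-10,dy=+1->D; (6,7):dx=+2,dy=+3->C; (6,8):dx=+7,dy=+7->C
  (6,9):dx=-4,dy=+15->D; (7,8):dx=+5,dy=+4->C; (7,9):dx=-6,dy=+12->D; (8,9):dx=-11,dy=+8->D
Step 2: C = 23, D = 13, total pairs = 36.
Step 3: tau = (C - D)/(n(n-1)/2) = (23 - 13)/36 = 0.277778.
Step 4: Exact two-sided p-value (enumerate n! = 362880 permutations of y under H0): p = 0.358488.
Step 5: alpha = 0.1. fail to reject H0.

tau_b = 0.2778 (C=23, D=13), p = 0.358488, fail to reject H0.


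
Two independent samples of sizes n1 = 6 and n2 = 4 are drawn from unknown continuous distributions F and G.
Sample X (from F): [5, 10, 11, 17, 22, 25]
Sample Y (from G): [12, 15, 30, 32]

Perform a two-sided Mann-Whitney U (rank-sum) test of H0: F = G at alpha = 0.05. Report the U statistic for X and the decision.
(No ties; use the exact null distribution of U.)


Step 1: Combine and sort all 10 observations; assign midranks.
sorted (value, group): (5,X), (10,X), (11,X), (12,Y), (15,Y), (17,X), (22,X), (25,X), (30,Y), (32,Y)
ranks: 5->1, 10->2, 11->3, 12->4, 15->5, 17->6, 22->7, 25->8, 30->9, 32->10
Step 2: Rank sum for X: R1 = 1 + 2 + 3 + 6 + 7 + 8 = 27.
Step 3: U_X = R1 - n1(n1+1)/2 = 27 - 6*7/2 = 27 - 21 = 6.
       U_Y = n1*n2 - U_X = 24 - 6 = 18.
Step 4: No ties, so the exact null distribution of U (based on enumerating the C(10,6) = 210 equally likely rank assignments) gives the two-sided p-value.
Step 5: p-value = 0.257143; compare to alpha = 0.05. fail to reject H0.

U_X = 6, p = 0.257143, fail to reject H0 at alpha = 0.05.


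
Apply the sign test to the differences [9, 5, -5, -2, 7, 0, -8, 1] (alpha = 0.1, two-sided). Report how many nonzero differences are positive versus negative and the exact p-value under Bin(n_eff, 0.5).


Step 1: Discard zero differences. Original n = 8; n_eff = number of nonzero differences = 7.
Nonzero differences (with sign): +9, +5, -5, -2, +7, -8, +1
Step 2: Count signs: positive = 4, negative = 3.
Step 3: Under H0: P(positive) = 0.5, so the number of positives S ~ Bin(7, 0.5).
Step 4: Two-sided exact p-value = sum of Bin(7,0.5) probabilities at or below the observed probability = 1.000000.
Step 5: alpha = 0.1. fail to reject H0.

n_eff = 7, pos = 4, neg = 3, p = 1.000000, fail to reject H0.


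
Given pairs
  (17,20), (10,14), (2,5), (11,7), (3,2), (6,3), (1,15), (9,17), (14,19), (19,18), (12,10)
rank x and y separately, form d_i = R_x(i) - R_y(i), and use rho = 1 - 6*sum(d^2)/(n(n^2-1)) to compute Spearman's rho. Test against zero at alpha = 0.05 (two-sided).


Step 1: Rank x and y separately (midranks; no ties here).
rank(x): 17->10, 10->6, 2->2, 11->7, 3->3, 6->4, 1->1, 9->5, 14->9, 19->11, 12->8
rank(y): 20->11, 14->6, 5->3, 7->4, 2->1, 3->2, 15->7, 17->8, 19->10, 18->9, 10->5
Step 2: d_i = R_x(i) - R_y(i); compute d_i^2.
  (10-11)^2=1, (6-6)^2=0, (2-3)^2=1, (7-4)^2=9, (3-1)^2=4, (4-2)^2=4, (1-7)^2=36, (5-8)^2=9, (9-10)^2=1, (11-9)^2=4, (8-5)^2=9
sum(d^2) = 78.
Step 3: rho = 1 - 6*78 / (11*(11^2 - 1)) = 1 - 468/1320 = 0.645455.
Step 4: Under H0, t = rho * sqrt((n-2)/(1-rho^2)) = 2.5352 ~ t(9).
Step 5: Two-sided p-value from the t-distribution with 9 df = 0.031963.
Step 6: alpha = 0.05. reject H0.

rho = 0.6455, p = 0.031963, reject H0 at alpha = 0.05.


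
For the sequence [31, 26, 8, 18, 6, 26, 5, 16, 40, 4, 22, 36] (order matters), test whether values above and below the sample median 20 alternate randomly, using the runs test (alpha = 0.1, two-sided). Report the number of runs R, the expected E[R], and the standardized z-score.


Step 1: Compute median = 20; label A = above, B = below.
Labels in order: AABBBABBABAA  (n_A = 6, n_B = 6)
Step 2: Count runs R = 7.
Step 3: Under H0 (random ordering), E[R] = 2*n_A*n_B/(n_A+n_B) + 1 = 2*6*6/12 + 1 = 7.0000.
        Var[R] = 2*n_A*n_B*(2*n_A*n_B - n_A - n_B) / ((n_A+n_B)^2 * (n_A+n_B-1)) = 4320/1584 = 2.7273.
        SD[R] = 1.6514.
Step 4: R = E[R], so z = 0 with no continuity correction.
Step 5: Two-sided p-value via normal approximation = 2*(1 - Phi(|z|)) = 1.000000.
Step 6: alpha = 0.1. fail to reject H0.

R = 7, z = 0.0000, p = 1.000000, fail to reject H0.


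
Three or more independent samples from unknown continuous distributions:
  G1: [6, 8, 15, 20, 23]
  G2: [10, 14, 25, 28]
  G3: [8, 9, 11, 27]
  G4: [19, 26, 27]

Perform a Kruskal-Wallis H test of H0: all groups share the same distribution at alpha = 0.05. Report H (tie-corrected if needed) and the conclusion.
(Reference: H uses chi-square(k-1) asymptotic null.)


Step 1: Combine all N = 16 observations and assign midranks.
sorted (value, group, rank): (6,G1,1), (8,G1,2.5), (8,G3,2.5), (9,G3,4), (10,G2,5), (11,G3,6), (14,G2,7), (15,G1,8), (19,G4,9), (20,G1,10), (23,G1,11), (25,G2,12), (26,G4,13), (27,G3,14.5), (27,G4,14.5), (28,G2,16)
Step 2: Sum ranks within each group.
R_1 = 32.5 (n_1 = 5)
R_2 = 40 (n_2 = 4)
R_3 = 27 (n_3 = 4)
R_4 = 36.5 (n_4 = 3)
Step 3: H = 12/(N(N+1)) * sum(R_i^2/n_i) - 3(N+1)
     = 12/(16*17) * (32.5^2/5 + 40^2/4 + 27^2/4 + 36.5^2/3) - 3*17
     = 0.044118 * 1237.58 - 51
     = 3.599265.
Step 4: Ties present; correction factor C = 1 - 12/(16^3 - 16) = 0.997059. Corrected H = 3.599265 / 0.997059 = 3.609882.
Step 5: Under H0, H ~ chi^2(3); p-value = 0.306788.
Step 6: alpha = 0.05. fail to reject H0.

H = 3.6099, df = 3, p = 0.306788, fail to reject H0.


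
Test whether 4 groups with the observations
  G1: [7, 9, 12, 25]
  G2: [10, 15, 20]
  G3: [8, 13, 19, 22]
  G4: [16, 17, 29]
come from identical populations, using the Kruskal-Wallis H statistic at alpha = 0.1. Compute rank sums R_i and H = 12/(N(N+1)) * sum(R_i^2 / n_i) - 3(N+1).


Step 1: Combine all N = 14 observations and assign midranks.
sorted (value, group, rank): (7,G1,1), (8,G3,2), (9,G1,3), (10,G2,4), (12,G1,5), (13,G3,6), (15,G2,7), (16,G4,8), (17,G4,9), (19,G3,10), (20,G2,11), (22,G3,12), (25,G1,13), (29,G4,14)
Step 2: Sum ranks within each group.
R_1 = 22 (n_1 = 4)
R_2 = 22 (n_2 = 3)
R_3 = 30 (n_3 = 4)
R_4 = 31 (n_4 = 3)
Step 3: H = 12/(N(N+1)) * sum(R_i^2/n_i) - 3(N+1)
     = 12/(14*15) * (22^2/4 + 22^2/3 + 30^2/4 + 31^2/3) - 3*15
     = 0.057143 * 827.667 - 45
     = 2.295238.
Step 4: No ties, so H is used without correction.
Step 5: Under H0, H ~ chi^2(3); p-value = 0.513434.
Step 6: alpha = 0.1. fail to reject H0.

H = 2.2952, df = 3, p = 0.513434, fail to reject H0.


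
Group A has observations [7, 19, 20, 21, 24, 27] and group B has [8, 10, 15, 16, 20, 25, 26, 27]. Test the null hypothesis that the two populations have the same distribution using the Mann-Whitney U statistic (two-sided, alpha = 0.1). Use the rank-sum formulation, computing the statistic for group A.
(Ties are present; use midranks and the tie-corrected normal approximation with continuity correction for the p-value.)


Step 1: Combine and sort all 14 observations; assign midranks.
sorted (value, group): (7,X), (8,Y), (10,Y), (15,Y), (16,Y), (19,X), (20,X), (20,Y), (21,X), (24,X), (25,Y), (26,Y), (27,X), (27,Y)
ranks: 7->1, 8->2, 10->3, 15->4, 16->5, 19->6, 20->7.5, 20->7.5, 21->9, 24->10, 25->11, 26->12, 27->13.5, 27->13.5
Step 2: Rank sum for X: R1 = 1 + 6 + 7.5 + 9 + 10 + 13.5 = 47.
Step 3: U_X = R1 - n1(n1+1)/2 = 47 - 6*7/2 = 47 - 21 = 26.
       U_Y = n1*n2 - U_X = 48 - 26 = 22.
Step 4: Ties are present, so use the tie-corrected normal approximation (with continuity correction) for the p-value.
Step 5: p-value = 0.846116; compare to alpha = 0.1. fail to reject H0.

U_X = 26, p = 0.846116, fail to reject H0 at alpha = 0.1.


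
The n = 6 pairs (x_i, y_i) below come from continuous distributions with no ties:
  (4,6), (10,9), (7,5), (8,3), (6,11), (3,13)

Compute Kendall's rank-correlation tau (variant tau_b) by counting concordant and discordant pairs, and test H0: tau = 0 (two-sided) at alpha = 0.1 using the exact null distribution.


Step 1: Enumerate the 15 unordered pairs (i,j) with i<j and classify each by sign(x_j-x_i) * sign(y_j-y_i).
  (1,2):dx=+6,dy=+3->C; (1,3):dx=+3,dy=-1->D; (1,4):dx=+4,dy=-3->D; (1,5):dx=+2,dy=+5->C
  (1,6):dx=-1,dy=+7->D; (2,3):dx=-3,dy=-4->C; (2,4):dx=-2,dy=-6->C; (2,5):dx=-4,dy=+2->D
  (2,6):dx=-7,dy=+4->D; (3,4):dx=+1,dy=-2->D; (3,5):dx=-1,dy=+6->D; (3,6):dx=-4,dy=+8->D
  (4,5):dx=-2,dy=+8->D; (4,6):dx=-5,dy=+10->D; (5,6):dx=-3,dy=+2->D
Step 2: C = 4, D = 11, total pairs = 15.
Step 3: tau = (C - D)/(n(n-1)/2) = (4 - 11)/15 = -0.466667.
Step 4: Exact two-sided p-value (enumerate n! = 720 permutations of y under H0): p = 0.272222.
Step 5: alpha = 0.1. fail to reject H0.

tau_b = -0.4667 (C=4, D=11), p = 0.272222, fail to reject H0.


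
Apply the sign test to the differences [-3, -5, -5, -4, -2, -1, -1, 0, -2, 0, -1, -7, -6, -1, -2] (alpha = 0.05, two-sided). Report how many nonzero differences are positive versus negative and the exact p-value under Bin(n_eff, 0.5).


Step 1: Discard zero differences. Original n = 15; n_eff = number of nonzero differences = 13.
Nonzero differences (with sign): -3, -5, -5, -4, -2, -1, -1, -2, -1, -7, -6, -1, -2
Step 2: Count signs: positive = 0, negative = 13.
Step 3: Under H0: P(positive) = 0.5, so the number of positives S ~ Bin(13, 0.5).
Step 4: Two-sided exact p-value = sum of Bin(13,0.5) probabilities at or below the observed probability = 0.000244.
Step 5: alpha = 0.05. reject H0.

n_eff = 13, pos = 0, neg = 13, p = 0.000244, reject H0.


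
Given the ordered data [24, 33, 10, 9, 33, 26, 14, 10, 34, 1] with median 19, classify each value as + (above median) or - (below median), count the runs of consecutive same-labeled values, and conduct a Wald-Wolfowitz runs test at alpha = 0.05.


Step 1: Compute median = 19; label A = above, B = below.
Labels in order: AABBAABBAB  (n_A = 5, n_B = 5)
Step 2: Count runs R = 6.
Step 3: Under H0 (random ordering), E[R] = 2*n_A*n_B/(n_A+n_B) + 1 = 2*5*5/10 + 1 = 6.0000.
        Var[R] = 2*n_A*n_B*(2*n_A*n_B - n_A - n_B) / ((n_A+n_B)^2 * (n_A+n_B-1)) = 2000/900 = 2.2222.
        SD[R] = 1.4907.
Step 4: R = E[R], so z = 0 with no continuity correction.
Step 5: Two-sided p-value via normal approximation = 2*(1 - Phi(|z|)) = 1.000000.
Step 6: alpha = 0.05. fail to reject H0.

R = 6, z = 0.0000, p = 1.000000, fail to reject H0.


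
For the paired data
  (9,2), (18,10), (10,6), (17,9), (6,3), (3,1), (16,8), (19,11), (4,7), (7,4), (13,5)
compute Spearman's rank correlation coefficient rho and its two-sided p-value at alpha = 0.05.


Step 1: Rank x and y separately (midranks; no ties here).
rank(x): 9->5, 18->10, 10->6, 17->9, 6->3, 3->1, 16->8, 19->11, 4->2, 7->4, 13->7
rank(y): 2->2, 10->10, 6->6, 9->9, 3->3, 1->1, 8->8, 11->11, 7->7, 4->4, 5->5
Step 2: d_i = R_x(i) - R_y(i); compute d_i^2.
  (5-2)^2=9, (10-10)^2=0, (6-6)^2=0, (9-9)^2=0, (3-3)^2=0, (1-1)^2=0, (8-8)^2=0, (11-11)^2=0, (2-7)^2=25, (4-4)^2=0, (7-5)^2=4
sum(d^2) = 38.
Step 3: rho = 1 - 6*38 / (11*(11^2 - 1)) = 1 - 228/1320 = 0.827273.
Step 4: Under H0, t = rho * sqrt((n-2)/(1-rho^2)) = 4.4176 ~ t(9).
Step 5: Two-sided p-value from the t-distribution with 9 df = 0.001677.
Step 6: alpha = 0.05. reject H0.

rho = 0.8273, p = 0.001677, reject H0 at alpha = 0.05.


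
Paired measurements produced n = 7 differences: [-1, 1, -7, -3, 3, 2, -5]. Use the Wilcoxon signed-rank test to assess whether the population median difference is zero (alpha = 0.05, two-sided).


Step 1: Drop any zero differences (none here) and take |d_i|.
|d| = [1, 1, 7, 3, 3, 2, 5]
Step 2: Midrank |d_i| (ties get averaged ranks).
ranks: |1|->1.5, |1|->1.5, |7|->7, |3|->4.5, |3|->4.5, |2|->3, |5|->6
Step 3: Attach original signs; sum ranks with positive sign and with negative sign.
W+ = 1.5 + 4.5 + 3 = 9
W- = 1.5 + 7 + 4.5 + 6 = 19
(Check: W+ + W- = 28 should equal n(n+1)/2 = 28.)
Step 4: Test statistic W = min(W+, W-) = 9.
Step 5: Ties in |d|, so use the tie-corrected normal approximation.
        E[W] = n(n+1)/4 = 7*8/4 = 14.
        Tie groups: |d|=1 (t=2), |d|=3 (t=2); sum(t^3 - t) = 12.
        Var[W] = n(n+1)(2n+1)/24 - sum(t^3-t)/48 = 840/24 - 12/48 = 34.75.
        z = (W - E[W]) / sqrt(Var[W]) = (9 - 14) / 5.8949 = -0.8482.
        Two-sided p = 2*Phi(z) = 0.396333.
Step 6: alpha = 0.05. fail to reject H0.

W+ = 9, W- = 19, W = min = 9, p = 0.396333, fail to reject H0.


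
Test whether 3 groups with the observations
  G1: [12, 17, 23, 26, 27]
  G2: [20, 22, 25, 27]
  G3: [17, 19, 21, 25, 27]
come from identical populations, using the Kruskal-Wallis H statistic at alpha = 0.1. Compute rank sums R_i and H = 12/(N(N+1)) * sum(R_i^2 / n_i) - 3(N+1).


Step 1: Combine all N = 14 observations and assign midranks.
sorted (value, group, rank): (12,G1,1), (17,G1,2.5), (17,G3,2.5), (19,G3,4), (20,G2,5), (21,G3,6), (22,G2,7), (23,G1,8), (25,G2,9.5), (25,G3,9.5), (26,G1,11), (27,G1,13), (27,G2,13), (27,G3,13)
Step 2: Sum ranks within each group.
R_1 = 35.5 (n_1 = 5)
R_2 = 34.5 (n_2 = 4)
R_3 = 35 (n_3 = 5)
Step 3: H = 12/(N(N+1)) * sum(R_i^2/n_i) - 3(N+1)
     = 12/(14*15) * (35.5^2/5 + 34.5^2/4 + 35^2/5) - 3*15
     = 0.057143 * 794.612 - 45
     = 0.406429.
Step 4: Ties present; correction factor C = 1 - 36/(14^3 - 14) = 0.986813. Corrected H = 0.406429 / 0.986813 = 0.411860.
Step 5: Under H0, H ~ chi^2(2); p-value = 0.813890.
Step 6: alpha = 0.1. fail to reject H0.

H = 0.4119, df = 2, p = 0.813890, fail to reject H0.


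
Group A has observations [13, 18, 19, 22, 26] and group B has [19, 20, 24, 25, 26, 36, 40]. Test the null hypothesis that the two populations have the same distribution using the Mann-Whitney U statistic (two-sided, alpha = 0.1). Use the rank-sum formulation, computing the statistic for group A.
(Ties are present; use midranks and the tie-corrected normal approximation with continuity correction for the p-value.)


Step 1: Combine and sort all 12 observations; assign midranks.
sorted (value, group): (13,X), (18,X), (19,X), (19,Y), (20,Y), (22,X), (24,Y), (25,Y), (26,X), (26,Y), (36,Y), (40,Y)
ranks: 13->1, 18->2, 19->3.5, 19->3.5, 20->5, 22->6, 24->7, 25->8, 26->9.5, 26->9.5, 36->11, 40->12
Step 2: Rank sum for X: R1 = 1 + 2 + 3.5 + 6 + 9.5 = 22.
Step 3: U_X = R1 - n1(n1+1)/2 = 22 - 5*6/2 = 22 - 15 = 7.
       U_Y = n1*n2 - U_X = 35 - 7 = 28.
Step 4: Ties are present, so use the tie-corrected normal approximation (with continuity correction) for the p-value.
Step 5: p-value = 0.103164; compare to alpha = 0.1. fail to reject H0.

U_X = 7, p = 0.103164, fail to reject H0 at alpha = 0.1.


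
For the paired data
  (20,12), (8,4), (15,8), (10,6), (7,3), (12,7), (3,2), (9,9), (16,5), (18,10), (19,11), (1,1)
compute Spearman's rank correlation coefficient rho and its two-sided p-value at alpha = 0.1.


Step 1: Rank x and y separately (midranks; no ties here).
rank(x): 20->12, 8->4, 15->8, 10->6, 7->3, 12->7, 3->2, 9->5, 16->9, 18->10, 19->11, 1->1
rank(y): 12->12, 4->4, 8->8, 6->6, 3->3, 7->7, 2->2, 9->9, 5->5, 10->10, 11->11, 1->1
Step 2: d_i = R_x(i) - R_y(i); compute d_i^2.
  (12-12)^2=0, (4-4)^2=0, (8-8)^2=0, (6-6)^2=0, (3-3)^2=0, (7-7)^2=0, (2-2)^2=0, (5-9)^2=16, (9-5)^2=16, (10-10)^2=0, (11-11)^2=0, (1-1)^2=0
sum(d^2) = 32.
Step 3: rho = 1 - 6*32 / (12*(12^2 - 1)) = 1 - 192/1716 = 0.888112.
Step 4: Under H0, t = rho * sqrt((n-2)/(1-rho^2)) = 6.1103 ~ t(10).
Step 5: Two-sided p-value from the t-distribution with 10 df = 0.000114.
Step 6: alpha = 0.1. reject H0.

rho = 0.8881, p = 0.000114, reject H0 at alpha = 0.1.


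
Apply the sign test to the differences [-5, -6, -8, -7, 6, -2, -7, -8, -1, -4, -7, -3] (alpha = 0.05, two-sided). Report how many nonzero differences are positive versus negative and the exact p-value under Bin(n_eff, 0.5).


Step 1: Discard zero differences. Original n = 12; n_eff = number of nonzero differences = 12.
Nonzero differences (with sign): -5, -6, -8, -7, +6, -2, -7, -8, -1, -4, -7, -3
Step 2: Count signs: positive = 1, negative = 11.
Step 3: Under H0: P(positive) = 0.5, so the number of positives S ~ Bin(12, 0.5).
Step 4: Two-sided exact p-value = sum of Bin(12,0.5) probabilities at or below the observed probability = 0.006348.
Step 5: alpha = 0.05. reject H0.

n_eff = 12, pos = 1, neg = 11, p = 0.006348, reject H0.


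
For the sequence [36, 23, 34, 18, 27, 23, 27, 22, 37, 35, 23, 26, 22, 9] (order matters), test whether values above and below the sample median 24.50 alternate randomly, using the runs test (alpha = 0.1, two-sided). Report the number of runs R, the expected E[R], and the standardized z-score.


Step 1: Compute median = 24.50; label A = above, B = below.
Labels in order: ABABABABAABABB  (n_A = 7, n_B = 7)
Step 2: Count runs R = 12.
Step 3: Under H0 (random ordering), E[R] = 2*n_A*n_B/(n_A+n_B) + 1 = 2*7*7/14 + 1 = 8.0000.
        Var[R] = 2*n_A*n_B*(2*n_A*n_B - n_A - n_B) / ((n_A+n_B)^2 * (n_A+n_B-1)) = 8232/2548 = 3.2308.
        SD[R] = 1.7974.
Step 4: Continuity-corrected z = (R - 0.5 - E[R]) / SD[R] = (12 - 0.5 - 8.0000) / 1.7974 = 1.9472.
Step 5: Two-sided p-value via normal approximation = 2*(1 - Phi(|z|)) = 0.051508.
Step 6: alpha = 0.1. reject H0.

R = 12, z = 1.9472, p = 0.051508, reject H0.


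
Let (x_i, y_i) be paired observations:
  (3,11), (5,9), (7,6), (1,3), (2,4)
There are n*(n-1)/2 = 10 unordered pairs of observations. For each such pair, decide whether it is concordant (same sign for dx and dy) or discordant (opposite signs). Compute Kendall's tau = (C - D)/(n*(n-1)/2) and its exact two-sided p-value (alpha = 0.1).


Step 1: Enumerate the 10 unordered pairs (i,j) with i<j and classify each by sign(x_j-x_i) * sign(y_j-y_i).
  (1,2):dx=+2,dy=-2->D; (1,3):dx=+4,dy=-5->D; (1,4):dx=-2,dy=-8->C; (1,5):dx=-1,dy=-7->C
  (2,3):dx=+2,dy=-3->D; (2,4):dx=-4,dy=-6->C; (2,5):dx=-3,dy=-5->C; (3,4):dx=-6,dy=-3->C
  (3,5):dx=-5,dy=-2->C; (4,5):dx=+1,dy=+1->C
Step 2: C = 7, D = 3, total pairs = 10.
Step 3: tau = (C - D)/(n(n-1)/2) = (7 - 3)/10 = 0.400000.
Step 4: Exact two-sided p-value (enumerate n! = 120 permutations of y under H0): p = 0.483333.
Step 5: alpha = 0.1. fail to reject H0.

tau_b = 0.4000 (C=7, D=3), p = 0.483333, fail to reject H0.


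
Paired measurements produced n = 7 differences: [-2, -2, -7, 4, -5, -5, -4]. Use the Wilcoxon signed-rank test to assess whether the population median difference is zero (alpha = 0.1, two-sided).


Step 1: Drop any zero differences (none here) and take |d_i|.
|d| = [2, 2, 7, 4, 5, 5, 4]
Step 2: Midrank |d_i| (ties get averaged ranks).
ranks: |2|->1.5, |2|->1.5, |7|->7, |4|->3.5, |5|->5.5, |5|->5.5, |4|->3.5
Step 3: Attach original signs; sum ranks with positive sign and with negative sign.
W+ = 3.5 = 3.5
W- = 1.5 + 1.5 + 7 + 5.5 + 5.5 + 3.5 = 24.5
(Check: W+ + W- = 28 should equal n(n+1)/2 = 28.)
Step 4: Test statistic W = min(W+, W-) = 3.5.
Step 5: Ties in |d|, so use the tie-corrected normal approximation.
        E[W] = n(n+1)/4 = 7*8/4 = 14.
        Tie groups: |d|=2 (t=2), |d|=4 (t=2), |d|=5 (t=2); sum(t^3 - t) = 18.
        Var[W] = n(n+1)(2n+1)/24 - sum(t^3-t)/48 = 840/24 - 18/48 = 34.625.
        z = (W - E[W]) / sqrt(Var[W]) = (3.5 - 14) / 5.8843 = -1.7844.
        Two-sided p = 2*Phi(z) = 0.074357.
Step 6: alpha = 0.1. reject H0.

W+ = 3.5, W- = 24.5, W = min = 3.5, p = 0.074357, reject H0.


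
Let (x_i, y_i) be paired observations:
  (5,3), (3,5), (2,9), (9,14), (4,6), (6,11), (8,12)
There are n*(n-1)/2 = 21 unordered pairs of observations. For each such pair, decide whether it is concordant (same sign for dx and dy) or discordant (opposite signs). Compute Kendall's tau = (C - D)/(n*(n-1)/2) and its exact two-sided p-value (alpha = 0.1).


Step 1: Enumerate the 21 unordered pairs (i,j) with i<j and classify each by sign(x_j-x_i) * sign(y_j-y_i).
  (1,2):dx=-2,dy=+2->D; (1,3):dx=-3,dy=+6->D; (1,4):dx=+4,dy=+11->C; (1,5):dx=-1,dy=+3->D
  (1,6):dx=+1,dy=+8->C; (1,7):dx=+3,dy=+9->C; (2,3):dx=-1,dy=+4->D; (2,4):dx=+6,dy=+9->C
  (2,5):dx=+1,dy=+1->C; (2,6):dx=+3,dy=+6->C; (2,7):dx=+5,dy=+7->C; (3,4):dx=+7,dy=+5->C
  (3,5):dx=+2,dy=-3->D; (3,6):dx=+4,dy=+2->C; (3,7):dx=+6,dy=+3->C; (4,5):dx=-5,dy=-8->C
  (4,6):dx=-3,dy=-3->C; (4,7):dx=-1,dy=-2->C; (5,6):dx=+2,dy=+5->C; (5,7):dx=+4,dy=+6->C
  (6,7):dx=+2,dy=+1->C
Step 2: C = 16, D = 5, total pairs = 21.
Step 3: tau = (C - D)/(n(n-1)/2) = (16 - 5)/21 = 0.523810.
Step 4: Exact two-sided p-value (enumerate n! = 5040 permutations of y under H0): p = 0.136111.
Step 5: alpha = 0.1. fail to reject H0.

tau_b = 0.5238 (C=16, D=5), p = 0.136111, fail to reject H0.


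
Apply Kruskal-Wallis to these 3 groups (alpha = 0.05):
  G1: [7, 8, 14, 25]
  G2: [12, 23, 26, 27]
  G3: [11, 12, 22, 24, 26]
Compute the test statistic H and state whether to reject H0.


Step 1: Combine all N = 13 observations and assign midranks.
sorted (value, group, rank): (7,G1,1), (8,G1,2), (11,G3,3), (12,G2,4.5), (12,G3,4.5), (14,G1,6), (22,G3,7), (23,G2,8), (24,G3,9), (25,G1,10), (26,G2,11.5), (26,G3,11.5), (27,G2,13)
Step 2: Sum ranks within each group.
R_1 = 19 (n_1 = 4)
R_2 = 37 (n_2 = 4)
R_3 = 35 (n_3 = 5)
Step 3: H = 12/(N(N+1)) * sum(R_i^2/n_i) - 3(N+1)
     = 12/(13*14) * (19^2/4 + 37^2/4 + 35^2/5) - 3*14
     = 0.065934 * 677.5 - 42
     = 2.670330.
Step 4: Ties present; correction factor C = 1 - 12/(13^3 - 13) = 0.994505. Corrected H = 2.670330 / 0.994505 = 2.685083.
Step 5: Under H0, H ~ chi^2(2); p-value = 0.261181.
Step 6: alpha = 0.05. fail to reject H0.

H = 2.6851, df = 2, p = 0.261181, fail to reject H0.


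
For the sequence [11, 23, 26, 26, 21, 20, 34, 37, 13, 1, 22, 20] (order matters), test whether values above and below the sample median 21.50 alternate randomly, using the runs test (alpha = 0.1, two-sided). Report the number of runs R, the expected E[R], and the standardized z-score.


Step 1: Compute median = 21.50; label A = above, B = below.
Labels in order: BAAABBAABBAB  (n_A = 6, n_B = 6)
Step 2: Count runs R = 7.
Step 3: Under H0 (random ordering), E[R] = 2*n_A*n_B/(n_A+n_B) + 1 = 2*6*6/12 + 1 = 7.0000.
        Var[R] = 2*n_A*n_B*(2*n_A*n_B - n_A - n_B) / ((n_A+n_B)^2 * (n_A+n_B-1)) = 4320/1584 = 2.7273.
        SD[R] = 1.6514.
Step 4: R = E[R], so z = 0 with no continuity correction.
Step 5: Two-sided p-value via normal approximation = 2*(1 - Phi(|z|)) = 1.000000.
Step 6: alpha = 0.1. fail to reject H0.

R = 7, z = 0.0000, p = 1.000000, fail to reject H0.


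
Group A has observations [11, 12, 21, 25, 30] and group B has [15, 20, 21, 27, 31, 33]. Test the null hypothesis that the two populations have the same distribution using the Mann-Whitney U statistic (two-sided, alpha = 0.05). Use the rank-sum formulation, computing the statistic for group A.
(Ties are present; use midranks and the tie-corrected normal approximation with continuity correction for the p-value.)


Step 1: Combine and sort all 11 observations; assign midranks.
sorted (value, group): (11,X), (12,X), (15,Y), (20,Y), (21,X), (21,Y), (25,X), (27,Y), (30,X), (31,Y), (33,Y)
ranks: 11->1, 12->2, 15->3, 20->4, 21->5.5, 21->5.5, 25->7, 27->8, 30->9, 31->10, 33->11
Step 2: Rank sum for X: R1 = 1 + 2 + 5.5 + 7 + 9 = 24.5.
Step 3: U_X = R1 - n1(n1+1)/2 = 24.5 - 5*6/2 = 24.5 - 15 = 9.5.
       U_Y = n1*n2 - U_X = 30 - 9.5 = 20.5.
Step 4: Ties are present, so use the tie-corrected normal approximation (with continuity correction) for the p-value.
Step 5: p-value = 0.360216; compare to alpha = 0.05. fail to reject H0.

U_X = 9.5, p = 0.360216, fail to reject H0 at alpha = 0.05.


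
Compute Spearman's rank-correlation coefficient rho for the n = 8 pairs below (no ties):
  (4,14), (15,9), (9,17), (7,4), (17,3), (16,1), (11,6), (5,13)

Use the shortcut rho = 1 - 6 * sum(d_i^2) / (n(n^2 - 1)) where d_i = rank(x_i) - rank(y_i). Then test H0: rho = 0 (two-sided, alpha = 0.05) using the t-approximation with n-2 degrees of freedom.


Step 1: Rank x and y separately (midranks; no ties here).
rank(x): 4->1, 15->6, 9->4, 7->3, 17->8, 16->7, 11->5, 5->2
rank(y): 14->7, 9->5, 17->8, 4->3, 3->2, 1->1, 6->4, 13->6
Step 2: d_i = R_x(i) - R_y(i); compute d_i^2.
  (1-7)^2=36, (6-5)^2=1, (4-8)^2=16, (3-3)^2=0, (8-2)^2=36, (7-1)^2=36, (5-4)^2=1, (2-6)^2=16
sum(d^2) = 142.
Step 3: rho = 1 - 6*142 / (8*(8^2 - 1)) = 1 - 852/504 = -0.690476.
Step 4: Under H0, t = rho * sqrt((n-2)/(1-rho^2)) = -2.3382 ~ t(6).
Step 5: Two-sided p-value from the t-distribution with 6 df = 0.057990.
Step 6: alpha = 0.05. fail to reject H0.

rho = -0.6905, p = 0.057990, fail to reject H0 at alpha = 0.05.
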